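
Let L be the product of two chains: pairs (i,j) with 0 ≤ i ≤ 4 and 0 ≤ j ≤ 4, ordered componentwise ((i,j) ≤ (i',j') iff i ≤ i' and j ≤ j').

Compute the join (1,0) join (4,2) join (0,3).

In a product of chains, the join is componentwise max, giving (4,3).

(4,3)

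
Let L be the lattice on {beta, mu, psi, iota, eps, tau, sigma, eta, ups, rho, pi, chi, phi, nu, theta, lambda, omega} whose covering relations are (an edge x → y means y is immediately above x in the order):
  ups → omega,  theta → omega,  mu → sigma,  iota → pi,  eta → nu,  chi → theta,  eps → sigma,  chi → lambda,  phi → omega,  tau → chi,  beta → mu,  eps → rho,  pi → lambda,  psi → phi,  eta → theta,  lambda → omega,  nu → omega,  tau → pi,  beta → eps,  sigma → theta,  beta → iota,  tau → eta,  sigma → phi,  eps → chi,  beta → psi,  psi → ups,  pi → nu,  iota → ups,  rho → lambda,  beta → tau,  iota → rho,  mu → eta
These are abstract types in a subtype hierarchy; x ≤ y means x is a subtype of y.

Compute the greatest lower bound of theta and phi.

Common lower bounds of {theta, phi}: beta, eps, mu, sigma.
The greatest among these is sigma.

sigma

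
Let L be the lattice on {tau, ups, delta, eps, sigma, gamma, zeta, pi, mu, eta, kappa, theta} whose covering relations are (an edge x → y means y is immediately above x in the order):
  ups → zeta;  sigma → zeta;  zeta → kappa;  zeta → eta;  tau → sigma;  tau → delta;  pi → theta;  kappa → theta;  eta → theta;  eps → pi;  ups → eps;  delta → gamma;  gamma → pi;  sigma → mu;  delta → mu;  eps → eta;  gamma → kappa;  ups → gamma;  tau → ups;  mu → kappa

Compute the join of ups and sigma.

Common upper bounds of {ups, sigma}: eta, kappa, theta, zeta.
The least among these is zeta.

zeta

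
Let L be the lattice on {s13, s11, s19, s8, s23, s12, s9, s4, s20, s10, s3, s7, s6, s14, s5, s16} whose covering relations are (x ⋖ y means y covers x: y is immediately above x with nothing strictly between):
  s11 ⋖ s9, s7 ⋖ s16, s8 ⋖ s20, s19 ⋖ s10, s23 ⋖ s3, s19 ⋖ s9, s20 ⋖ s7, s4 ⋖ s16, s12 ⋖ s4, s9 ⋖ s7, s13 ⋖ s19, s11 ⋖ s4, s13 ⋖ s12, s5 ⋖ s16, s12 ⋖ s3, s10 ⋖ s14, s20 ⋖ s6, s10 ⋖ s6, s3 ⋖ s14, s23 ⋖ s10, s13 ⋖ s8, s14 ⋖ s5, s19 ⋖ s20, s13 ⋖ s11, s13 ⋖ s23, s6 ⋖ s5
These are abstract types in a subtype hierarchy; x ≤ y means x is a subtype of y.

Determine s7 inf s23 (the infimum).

s13

Common lower bounds of {s7, s23}: s13.
The greatest among these is s13.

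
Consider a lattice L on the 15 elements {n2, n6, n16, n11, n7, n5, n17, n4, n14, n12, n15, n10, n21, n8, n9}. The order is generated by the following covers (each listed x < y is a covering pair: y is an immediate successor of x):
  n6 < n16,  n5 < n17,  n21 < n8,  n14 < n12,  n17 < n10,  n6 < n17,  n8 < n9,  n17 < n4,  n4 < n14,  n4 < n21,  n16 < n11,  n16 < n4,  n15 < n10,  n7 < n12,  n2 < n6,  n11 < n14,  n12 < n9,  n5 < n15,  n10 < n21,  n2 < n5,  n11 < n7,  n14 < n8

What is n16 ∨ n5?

Common upper bounds of {n16, n5}: n12, n14, n21, n4, n8, n9.
The least among these is n4.

n4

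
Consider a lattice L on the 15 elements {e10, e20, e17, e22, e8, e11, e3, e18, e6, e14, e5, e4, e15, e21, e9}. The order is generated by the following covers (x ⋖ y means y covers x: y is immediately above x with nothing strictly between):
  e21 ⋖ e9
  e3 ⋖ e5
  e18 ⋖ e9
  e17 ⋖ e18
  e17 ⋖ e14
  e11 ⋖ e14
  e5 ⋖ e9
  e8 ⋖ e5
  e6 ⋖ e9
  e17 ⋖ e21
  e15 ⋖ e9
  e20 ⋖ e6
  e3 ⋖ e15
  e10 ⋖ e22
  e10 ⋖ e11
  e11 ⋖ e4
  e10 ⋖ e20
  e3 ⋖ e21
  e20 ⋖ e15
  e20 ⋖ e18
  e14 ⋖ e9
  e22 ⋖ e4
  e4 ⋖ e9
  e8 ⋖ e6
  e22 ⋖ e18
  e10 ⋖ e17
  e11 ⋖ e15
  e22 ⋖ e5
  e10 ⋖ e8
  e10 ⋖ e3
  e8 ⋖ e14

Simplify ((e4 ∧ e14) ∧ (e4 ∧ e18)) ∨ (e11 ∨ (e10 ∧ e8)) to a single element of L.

e11

e4 ∧ e14 = e11
e4 ∧ e18 = e22
e11 ∧ e22 = e10
e10 ∧ e8 = e10
e11 ∨ e10 = e11
e10 ∨ e11 = e11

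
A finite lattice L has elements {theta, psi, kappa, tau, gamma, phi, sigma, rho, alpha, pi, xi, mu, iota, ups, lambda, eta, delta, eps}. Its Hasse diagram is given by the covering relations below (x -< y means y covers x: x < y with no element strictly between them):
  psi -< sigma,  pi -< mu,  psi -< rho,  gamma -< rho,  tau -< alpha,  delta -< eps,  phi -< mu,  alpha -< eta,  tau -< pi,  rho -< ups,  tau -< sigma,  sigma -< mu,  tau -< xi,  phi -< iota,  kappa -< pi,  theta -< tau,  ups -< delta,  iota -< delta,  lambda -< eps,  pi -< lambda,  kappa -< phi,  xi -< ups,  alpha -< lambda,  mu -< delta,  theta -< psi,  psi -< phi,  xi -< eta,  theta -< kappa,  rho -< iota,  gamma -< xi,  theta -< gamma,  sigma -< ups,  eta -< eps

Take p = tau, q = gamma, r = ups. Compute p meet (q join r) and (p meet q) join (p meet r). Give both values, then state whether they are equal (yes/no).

q join r = ups, so p meet (q join r) = tau meet ups = tau.
p meet q = theta and p meet r = tau, so (p meet q) join (p meet r) = theta join tau = tau.
Equal: yes.

tau; tau; yes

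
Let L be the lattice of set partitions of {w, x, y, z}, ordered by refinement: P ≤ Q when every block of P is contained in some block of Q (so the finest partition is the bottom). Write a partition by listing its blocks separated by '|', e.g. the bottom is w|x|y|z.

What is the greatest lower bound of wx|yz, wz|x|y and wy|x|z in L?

The meet (common refinement) of wx|yz, wz|x|y, wy|x|z intersects blocks pairwise, giving w|x|y|z.

w|x|y|z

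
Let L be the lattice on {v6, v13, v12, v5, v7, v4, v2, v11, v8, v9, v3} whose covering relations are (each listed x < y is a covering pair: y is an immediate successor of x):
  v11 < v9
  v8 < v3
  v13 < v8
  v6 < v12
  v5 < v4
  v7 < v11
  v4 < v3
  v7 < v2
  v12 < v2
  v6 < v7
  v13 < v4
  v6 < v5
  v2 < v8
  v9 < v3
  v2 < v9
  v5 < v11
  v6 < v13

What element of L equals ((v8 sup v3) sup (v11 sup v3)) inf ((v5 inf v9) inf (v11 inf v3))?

v8 ∨ v3 = v3
v11 ∨ v3 = v3
v3 ∨ v3 = v3
v5 ∧ v9 = v5
v11 ∧ v3 = v11
v5 ∧ v11 = v5
v3 ∧ v5 = v5

v5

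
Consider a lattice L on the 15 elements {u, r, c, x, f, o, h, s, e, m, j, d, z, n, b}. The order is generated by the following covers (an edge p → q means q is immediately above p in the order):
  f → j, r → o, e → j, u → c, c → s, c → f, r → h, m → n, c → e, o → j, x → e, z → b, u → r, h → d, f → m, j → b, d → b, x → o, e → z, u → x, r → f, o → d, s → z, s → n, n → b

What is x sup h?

d

Common upper bounds of {x, h}: b, d.
The least among these is d.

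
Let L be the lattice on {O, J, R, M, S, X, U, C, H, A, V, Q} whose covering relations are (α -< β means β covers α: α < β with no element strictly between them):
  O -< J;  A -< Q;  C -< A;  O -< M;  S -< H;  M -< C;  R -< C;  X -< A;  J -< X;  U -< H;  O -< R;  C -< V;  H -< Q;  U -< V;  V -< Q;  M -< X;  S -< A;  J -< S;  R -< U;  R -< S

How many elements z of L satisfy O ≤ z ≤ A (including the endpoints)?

8

The interval [O, A] = {A, C, J, M, O, R, S, X}, which has 8 elements.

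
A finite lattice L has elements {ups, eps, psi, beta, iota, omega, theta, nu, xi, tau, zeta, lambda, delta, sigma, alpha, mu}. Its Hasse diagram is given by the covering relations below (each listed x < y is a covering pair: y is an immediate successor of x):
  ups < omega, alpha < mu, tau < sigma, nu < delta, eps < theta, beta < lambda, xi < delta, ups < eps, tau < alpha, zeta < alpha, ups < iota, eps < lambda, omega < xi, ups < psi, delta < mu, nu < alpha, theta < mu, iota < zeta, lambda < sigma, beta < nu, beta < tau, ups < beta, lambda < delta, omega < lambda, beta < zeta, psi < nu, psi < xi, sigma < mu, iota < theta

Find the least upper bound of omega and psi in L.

xi

Common upper bounds of {omega, psi}: delta, mu, xi.
The least among these is xi.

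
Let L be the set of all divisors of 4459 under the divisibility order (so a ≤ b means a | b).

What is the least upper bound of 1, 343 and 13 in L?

In the divisibility order, the join is the least common multiple: lcm(1, 343, 13) = 4459.

4459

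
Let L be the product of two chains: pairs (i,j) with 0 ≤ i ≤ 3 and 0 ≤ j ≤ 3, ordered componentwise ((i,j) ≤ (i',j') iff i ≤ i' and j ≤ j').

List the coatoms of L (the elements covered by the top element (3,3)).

(2,3), (3,2)

The coatoms are exactly the elements covered by (3,3): (2,3), (3,2).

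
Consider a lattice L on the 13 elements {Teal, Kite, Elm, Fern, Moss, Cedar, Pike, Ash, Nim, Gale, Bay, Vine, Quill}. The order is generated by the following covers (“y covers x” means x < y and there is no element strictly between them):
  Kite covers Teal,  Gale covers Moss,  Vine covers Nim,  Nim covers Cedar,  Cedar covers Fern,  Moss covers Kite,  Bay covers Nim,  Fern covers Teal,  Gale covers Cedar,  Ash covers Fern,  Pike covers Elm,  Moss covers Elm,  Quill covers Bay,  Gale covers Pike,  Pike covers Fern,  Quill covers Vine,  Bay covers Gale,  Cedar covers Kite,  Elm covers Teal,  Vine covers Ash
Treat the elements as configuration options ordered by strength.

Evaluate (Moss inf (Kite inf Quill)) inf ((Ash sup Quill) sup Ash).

Kite ∧ Quill = Kite
Moss ∧ Kite = Kite
Ash ∨ Quill = Quill
Quill ∨ Ash = Quill
Kite ∧ Quill = Kite

Kite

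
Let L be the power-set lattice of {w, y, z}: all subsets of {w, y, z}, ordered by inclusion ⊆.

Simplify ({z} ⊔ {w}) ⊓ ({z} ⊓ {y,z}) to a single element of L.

{z}

{z} ∨ {w} = {w,z}
{z} ∧ {y,z} = {z}
{w,z} ∧ {z} = {z}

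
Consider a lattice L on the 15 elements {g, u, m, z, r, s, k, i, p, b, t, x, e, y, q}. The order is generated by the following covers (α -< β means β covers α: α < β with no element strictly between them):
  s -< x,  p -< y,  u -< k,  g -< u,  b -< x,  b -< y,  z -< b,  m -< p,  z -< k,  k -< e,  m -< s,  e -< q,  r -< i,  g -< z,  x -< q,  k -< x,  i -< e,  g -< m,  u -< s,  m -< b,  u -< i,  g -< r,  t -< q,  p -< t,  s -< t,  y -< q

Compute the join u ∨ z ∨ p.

Common upper bounds of {u, z, p}: q.
The least among these is q.

q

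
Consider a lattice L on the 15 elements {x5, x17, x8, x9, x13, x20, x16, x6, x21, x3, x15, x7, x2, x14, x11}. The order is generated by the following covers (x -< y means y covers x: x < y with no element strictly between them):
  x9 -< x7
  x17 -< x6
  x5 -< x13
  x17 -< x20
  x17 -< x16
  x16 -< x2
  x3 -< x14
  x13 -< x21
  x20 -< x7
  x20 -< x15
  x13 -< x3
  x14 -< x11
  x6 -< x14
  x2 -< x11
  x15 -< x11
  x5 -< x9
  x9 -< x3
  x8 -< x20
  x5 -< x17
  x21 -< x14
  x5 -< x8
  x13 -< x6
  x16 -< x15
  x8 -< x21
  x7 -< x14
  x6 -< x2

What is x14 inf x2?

Common lower bounds of {x14, x2}: x13, x17, x5, x6.
The greatest among these is x6.

x6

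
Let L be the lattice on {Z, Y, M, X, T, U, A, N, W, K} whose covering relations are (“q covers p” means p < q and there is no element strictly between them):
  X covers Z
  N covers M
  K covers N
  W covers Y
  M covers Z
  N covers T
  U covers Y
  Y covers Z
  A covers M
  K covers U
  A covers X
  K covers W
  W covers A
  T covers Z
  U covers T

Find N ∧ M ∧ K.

M

Common lower bounds of {N, M, K}: M, Z.
The greatest among these is M.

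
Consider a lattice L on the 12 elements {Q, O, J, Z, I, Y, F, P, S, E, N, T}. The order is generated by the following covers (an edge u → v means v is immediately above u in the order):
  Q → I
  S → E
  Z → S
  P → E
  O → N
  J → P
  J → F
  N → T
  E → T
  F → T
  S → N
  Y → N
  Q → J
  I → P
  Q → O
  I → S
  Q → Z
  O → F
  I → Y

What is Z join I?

Common upper bounds of {Z, I}: E, N, S, T.
The least among these is S.

S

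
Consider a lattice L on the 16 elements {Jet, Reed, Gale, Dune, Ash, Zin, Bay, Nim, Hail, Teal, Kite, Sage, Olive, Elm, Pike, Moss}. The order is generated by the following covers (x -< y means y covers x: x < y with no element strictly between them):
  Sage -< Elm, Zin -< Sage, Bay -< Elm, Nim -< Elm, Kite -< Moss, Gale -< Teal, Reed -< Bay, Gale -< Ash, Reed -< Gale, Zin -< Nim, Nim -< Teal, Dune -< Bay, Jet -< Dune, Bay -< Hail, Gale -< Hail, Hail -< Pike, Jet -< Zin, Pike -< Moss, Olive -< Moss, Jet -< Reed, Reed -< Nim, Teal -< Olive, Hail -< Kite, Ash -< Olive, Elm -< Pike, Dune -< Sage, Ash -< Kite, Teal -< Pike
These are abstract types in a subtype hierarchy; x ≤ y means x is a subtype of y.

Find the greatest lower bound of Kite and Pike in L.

Hail

Common lower bounds of {Kite, Pike}: Bay, Dune, Gale, Hail, Jet, Reed.
The greatest among these is Hail.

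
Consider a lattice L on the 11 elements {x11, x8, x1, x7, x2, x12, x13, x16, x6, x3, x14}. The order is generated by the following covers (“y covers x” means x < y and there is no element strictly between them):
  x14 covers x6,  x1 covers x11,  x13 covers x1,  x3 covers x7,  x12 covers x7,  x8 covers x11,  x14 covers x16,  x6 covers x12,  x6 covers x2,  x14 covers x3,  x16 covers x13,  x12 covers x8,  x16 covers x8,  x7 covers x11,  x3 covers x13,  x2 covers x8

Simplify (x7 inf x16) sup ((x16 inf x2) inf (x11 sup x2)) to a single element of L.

x7 ∧ x16 = x11
x16 ∧ x2 = x8
x11 ∨ x2 = x2
x8 ∧ x2 = x8
x11 ∨ x8 = x8

x8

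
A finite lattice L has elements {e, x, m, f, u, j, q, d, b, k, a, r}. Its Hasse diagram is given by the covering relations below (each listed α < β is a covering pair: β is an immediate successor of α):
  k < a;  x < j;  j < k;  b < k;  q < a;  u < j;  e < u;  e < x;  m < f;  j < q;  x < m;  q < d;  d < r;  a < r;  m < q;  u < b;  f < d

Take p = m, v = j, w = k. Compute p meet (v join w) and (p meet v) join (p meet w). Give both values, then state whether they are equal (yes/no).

x; x; yes

v join w = k, so p meet (v join w) = m meet k = x.
p meet v = x and p meet w = x, so (p meet v) join (p meet w) = x join x = x.
Equal: yes.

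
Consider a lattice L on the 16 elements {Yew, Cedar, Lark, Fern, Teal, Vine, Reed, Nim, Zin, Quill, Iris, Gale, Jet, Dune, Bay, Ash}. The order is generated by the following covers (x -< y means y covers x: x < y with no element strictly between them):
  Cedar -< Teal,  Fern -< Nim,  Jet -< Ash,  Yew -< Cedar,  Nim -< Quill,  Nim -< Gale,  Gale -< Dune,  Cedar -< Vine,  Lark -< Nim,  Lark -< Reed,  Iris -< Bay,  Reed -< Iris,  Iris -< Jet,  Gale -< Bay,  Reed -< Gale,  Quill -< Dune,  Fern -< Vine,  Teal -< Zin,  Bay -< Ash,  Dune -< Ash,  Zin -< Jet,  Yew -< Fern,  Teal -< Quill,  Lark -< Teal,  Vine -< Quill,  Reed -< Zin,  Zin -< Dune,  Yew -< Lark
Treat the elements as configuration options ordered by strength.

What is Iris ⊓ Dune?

Common lower bounds of {Iris, Dune}: Lark, Reed, Yew.
The greatest among these is Reed.

Reed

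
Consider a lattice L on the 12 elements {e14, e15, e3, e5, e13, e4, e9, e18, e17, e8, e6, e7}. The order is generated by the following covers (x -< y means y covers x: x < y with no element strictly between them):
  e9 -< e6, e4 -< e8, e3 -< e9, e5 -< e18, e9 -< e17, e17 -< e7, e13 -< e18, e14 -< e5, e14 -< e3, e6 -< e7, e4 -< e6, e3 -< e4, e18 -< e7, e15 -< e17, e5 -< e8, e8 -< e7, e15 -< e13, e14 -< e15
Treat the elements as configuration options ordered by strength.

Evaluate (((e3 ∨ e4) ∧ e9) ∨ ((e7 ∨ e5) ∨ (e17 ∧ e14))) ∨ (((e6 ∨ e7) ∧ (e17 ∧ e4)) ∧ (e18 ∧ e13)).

e3 ∨ e4 = e4
e4 ∧ e9 = e3
e7 ∨ e5 = e7
e17 ∧ e14 = e14
e7 ∨ e14 = e7
e3 ∨ e7 = e7
e6 ∨ e7 = e7
e17 ∧ e4 = e3
e7 ∧ e3 = e3
e18 ∧ e13 = e13
e3 ∧ e13 = e14
e7 ∨ e14 = e7

e7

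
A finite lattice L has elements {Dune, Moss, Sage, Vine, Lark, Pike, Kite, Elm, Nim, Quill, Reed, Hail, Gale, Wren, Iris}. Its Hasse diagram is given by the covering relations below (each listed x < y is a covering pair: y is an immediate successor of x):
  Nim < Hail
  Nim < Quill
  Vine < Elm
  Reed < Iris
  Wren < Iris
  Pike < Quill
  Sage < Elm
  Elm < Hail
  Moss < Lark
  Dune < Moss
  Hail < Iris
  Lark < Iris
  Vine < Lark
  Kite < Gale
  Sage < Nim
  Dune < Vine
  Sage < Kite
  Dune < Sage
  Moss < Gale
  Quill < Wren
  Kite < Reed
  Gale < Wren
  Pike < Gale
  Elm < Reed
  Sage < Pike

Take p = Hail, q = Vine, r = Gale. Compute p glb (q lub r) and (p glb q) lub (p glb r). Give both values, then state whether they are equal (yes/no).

q lub r = Iris, so p glb (q lub r) = Hail glb Iris = Hail.
p glb q = Vine and p glb r = Sage, so (p glb q) lub (p glb r) = Vine lub Sage = Elm.
Equal: no.

Hail; Elm; no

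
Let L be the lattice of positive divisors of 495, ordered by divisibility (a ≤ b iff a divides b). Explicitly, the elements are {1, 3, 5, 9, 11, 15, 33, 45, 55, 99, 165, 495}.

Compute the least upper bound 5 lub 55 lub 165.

In the divisibility order, the join is the least common multiple: lcm(5, 55, 165) = 165.

165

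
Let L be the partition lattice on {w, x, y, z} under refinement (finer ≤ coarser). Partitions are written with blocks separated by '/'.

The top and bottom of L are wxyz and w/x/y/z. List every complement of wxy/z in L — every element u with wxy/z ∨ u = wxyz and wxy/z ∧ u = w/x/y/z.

Need u with wxy/z ∨ u = wxyz and wxy/z ∧ u = w/x/y/z.
Checking each element gives: w/x/yz, w/xz/y, wz/x/y.

w/x/yz, w/xz/y, wz/x/y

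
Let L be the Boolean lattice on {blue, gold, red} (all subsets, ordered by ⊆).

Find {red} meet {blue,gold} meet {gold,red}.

∅

Common lower bounds of {{red}, {blue,gold}, {gold,red}}: ∅.
The greatest among these is ∅.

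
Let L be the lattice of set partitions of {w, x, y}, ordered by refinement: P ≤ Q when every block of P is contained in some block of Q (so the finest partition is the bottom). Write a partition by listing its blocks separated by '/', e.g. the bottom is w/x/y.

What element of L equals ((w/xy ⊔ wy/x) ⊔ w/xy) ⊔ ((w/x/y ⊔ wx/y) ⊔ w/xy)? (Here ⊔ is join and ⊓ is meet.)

wxy

w/xy ∨ wy/x = wxy
wxy ∨ w/xy = wxy
w/x/y ∨ wx/y = wx/y
wx/y ∨ w/xy = wxy
wxy ∨ wxy = wxy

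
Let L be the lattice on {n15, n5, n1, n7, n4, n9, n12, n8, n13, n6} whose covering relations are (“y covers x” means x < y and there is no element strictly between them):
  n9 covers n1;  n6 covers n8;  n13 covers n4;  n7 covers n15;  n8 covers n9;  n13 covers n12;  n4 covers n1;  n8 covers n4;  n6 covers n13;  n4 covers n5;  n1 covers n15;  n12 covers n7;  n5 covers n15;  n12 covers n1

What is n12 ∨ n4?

n13

Common upper bounds of {n12, n4}: n13, n6.
The least among these is n13.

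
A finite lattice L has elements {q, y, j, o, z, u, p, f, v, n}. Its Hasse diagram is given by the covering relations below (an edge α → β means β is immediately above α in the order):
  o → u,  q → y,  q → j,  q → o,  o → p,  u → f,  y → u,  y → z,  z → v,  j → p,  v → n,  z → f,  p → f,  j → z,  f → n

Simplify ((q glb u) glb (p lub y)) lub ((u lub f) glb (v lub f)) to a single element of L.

q ∧ u = q
p ∨ y = f
q ∧ f = q
u ∨ f = f
v ∨ f = n
f ∧ n = f
q ∨ f = f

f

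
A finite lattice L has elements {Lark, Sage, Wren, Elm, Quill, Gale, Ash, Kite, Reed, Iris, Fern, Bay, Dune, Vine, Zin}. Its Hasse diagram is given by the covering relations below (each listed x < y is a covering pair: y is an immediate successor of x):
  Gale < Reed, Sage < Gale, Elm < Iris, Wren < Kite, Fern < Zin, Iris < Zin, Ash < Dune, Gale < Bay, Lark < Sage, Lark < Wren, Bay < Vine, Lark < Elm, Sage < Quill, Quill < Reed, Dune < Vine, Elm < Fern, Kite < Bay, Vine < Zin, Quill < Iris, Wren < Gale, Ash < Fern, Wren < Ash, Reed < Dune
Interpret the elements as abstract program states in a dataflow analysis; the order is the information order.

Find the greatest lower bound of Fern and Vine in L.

Common lower bounds of {Fern, Vine}: Ash, Lark, Wren.
The greatest among these is Ash.

Ash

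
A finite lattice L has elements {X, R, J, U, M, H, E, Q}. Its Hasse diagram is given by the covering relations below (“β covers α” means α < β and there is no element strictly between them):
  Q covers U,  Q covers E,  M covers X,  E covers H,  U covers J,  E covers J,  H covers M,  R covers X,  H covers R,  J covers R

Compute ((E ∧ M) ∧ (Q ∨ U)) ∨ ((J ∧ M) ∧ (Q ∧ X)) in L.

M

E ∧ M = M
Q ∨ U = Q
M ∧ Q = M
J ∧ M = X
Q ∧ X = X
X ∧ X = X
M ∨ X = M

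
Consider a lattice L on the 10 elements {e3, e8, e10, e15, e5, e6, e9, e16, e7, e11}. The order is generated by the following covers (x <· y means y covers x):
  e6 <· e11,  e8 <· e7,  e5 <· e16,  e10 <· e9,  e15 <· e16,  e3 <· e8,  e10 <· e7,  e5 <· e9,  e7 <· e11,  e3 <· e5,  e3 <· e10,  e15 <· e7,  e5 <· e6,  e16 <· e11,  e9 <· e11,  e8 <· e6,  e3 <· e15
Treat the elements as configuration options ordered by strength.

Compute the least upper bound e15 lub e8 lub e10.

e7

Common upper bounds of {e15, e8, e10}: e11, e7.
The least among these is e7.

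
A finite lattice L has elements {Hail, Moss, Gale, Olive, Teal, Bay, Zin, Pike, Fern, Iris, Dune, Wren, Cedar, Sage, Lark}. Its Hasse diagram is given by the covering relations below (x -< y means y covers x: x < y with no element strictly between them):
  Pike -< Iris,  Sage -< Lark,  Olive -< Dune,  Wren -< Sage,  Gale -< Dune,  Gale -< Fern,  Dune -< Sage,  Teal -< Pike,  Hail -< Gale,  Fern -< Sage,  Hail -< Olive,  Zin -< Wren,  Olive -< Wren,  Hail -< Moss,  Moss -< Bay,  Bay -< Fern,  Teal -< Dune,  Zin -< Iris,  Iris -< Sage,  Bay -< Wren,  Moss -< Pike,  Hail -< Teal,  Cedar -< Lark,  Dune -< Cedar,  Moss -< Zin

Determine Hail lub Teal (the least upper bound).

Common upper bounds of {Hail, Teal}: Cedar, Dune, Iris, Lark, Pike, Sage, Teal.
The least among these is Teal.

Teal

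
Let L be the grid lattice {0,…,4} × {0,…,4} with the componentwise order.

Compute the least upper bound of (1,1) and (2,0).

In a product of chains, the join is componentwise max, giving (2,1).

(2,1)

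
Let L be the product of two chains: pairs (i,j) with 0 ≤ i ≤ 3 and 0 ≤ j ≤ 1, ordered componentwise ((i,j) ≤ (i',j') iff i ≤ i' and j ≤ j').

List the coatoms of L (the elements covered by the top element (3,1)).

(2,1), (3,0)

The coatoms are exactly the elements covered by (3,1): (2,1), (3,0).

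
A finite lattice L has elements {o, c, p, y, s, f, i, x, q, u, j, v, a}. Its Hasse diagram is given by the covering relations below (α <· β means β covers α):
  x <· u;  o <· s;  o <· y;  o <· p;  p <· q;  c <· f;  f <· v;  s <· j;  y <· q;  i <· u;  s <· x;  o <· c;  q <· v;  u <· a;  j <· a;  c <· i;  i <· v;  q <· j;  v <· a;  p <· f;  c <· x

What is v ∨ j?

a

Common upper bounds of {v, j}: a.
The least among these is a.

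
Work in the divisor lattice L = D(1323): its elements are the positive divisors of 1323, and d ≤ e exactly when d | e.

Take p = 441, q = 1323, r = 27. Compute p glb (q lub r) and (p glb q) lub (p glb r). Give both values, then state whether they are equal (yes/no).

q lub r = 1323, so p glb (q lub r) = 441 glb 1323 = 441.
p glb q = 441 and p glb r = 9, so (p glb q) lub (p glb r) = 441 lub 9 = 441.
Equal: yes.

441; 441; yes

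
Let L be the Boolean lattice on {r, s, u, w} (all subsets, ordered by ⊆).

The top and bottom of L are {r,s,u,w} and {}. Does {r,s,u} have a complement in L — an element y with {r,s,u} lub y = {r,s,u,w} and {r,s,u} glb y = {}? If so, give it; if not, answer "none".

{w}

Need y with {r,s,u} ∨ y = {r,s,u,w} and {r,s,u} ∧ y = {}.
Checking each element gives: {w}.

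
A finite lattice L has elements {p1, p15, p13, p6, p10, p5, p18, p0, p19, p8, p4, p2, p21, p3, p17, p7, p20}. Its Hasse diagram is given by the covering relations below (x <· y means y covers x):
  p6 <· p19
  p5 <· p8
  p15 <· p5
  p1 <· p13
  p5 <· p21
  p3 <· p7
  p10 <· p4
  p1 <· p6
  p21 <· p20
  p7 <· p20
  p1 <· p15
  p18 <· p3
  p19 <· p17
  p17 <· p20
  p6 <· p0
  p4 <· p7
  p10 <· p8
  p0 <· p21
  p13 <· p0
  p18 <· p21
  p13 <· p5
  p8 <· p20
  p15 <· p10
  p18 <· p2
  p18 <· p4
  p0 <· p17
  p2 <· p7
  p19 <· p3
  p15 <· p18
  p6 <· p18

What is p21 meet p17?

p0

Common lower bounds of {p21, p17}: p0, p1, p13, p6.
The greatest among these is p0.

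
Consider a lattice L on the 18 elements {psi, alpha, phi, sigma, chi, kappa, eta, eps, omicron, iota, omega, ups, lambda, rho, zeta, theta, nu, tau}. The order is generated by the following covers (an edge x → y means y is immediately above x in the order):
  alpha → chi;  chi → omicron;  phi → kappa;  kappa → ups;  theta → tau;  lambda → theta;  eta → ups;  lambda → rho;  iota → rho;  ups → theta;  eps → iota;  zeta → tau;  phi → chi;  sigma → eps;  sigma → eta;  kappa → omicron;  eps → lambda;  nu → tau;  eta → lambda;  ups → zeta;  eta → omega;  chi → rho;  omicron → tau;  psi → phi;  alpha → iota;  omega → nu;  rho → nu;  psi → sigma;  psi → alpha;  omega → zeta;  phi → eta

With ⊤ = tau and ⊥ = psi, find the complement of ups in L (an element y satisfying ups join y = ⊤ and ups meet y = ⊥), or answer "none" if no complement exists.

Need y with ups ∨ y = tau and ups ∧ y = psi.
Checking each element gives: alpha.

alpha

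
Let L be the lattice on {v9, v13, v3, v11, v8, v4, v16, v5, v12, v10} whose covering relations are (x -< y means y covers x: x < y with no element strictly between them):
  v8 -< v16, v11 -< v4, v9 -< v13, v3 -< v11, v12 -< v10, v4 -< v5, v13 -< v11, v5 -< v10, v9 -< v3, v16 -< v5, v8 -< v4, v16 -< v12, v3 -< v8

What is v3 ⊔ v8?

v8

Common upper bounds of {v3, v8}: v10, v12, v16, v4, v5, v8.
The least among these is v8.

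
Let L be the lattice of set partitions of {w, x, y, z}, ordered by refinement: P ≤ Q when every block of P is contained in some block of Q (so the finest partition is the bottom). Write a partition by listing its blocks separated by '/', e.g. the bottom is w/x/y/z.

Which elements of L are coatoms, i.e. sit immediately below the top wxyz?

w/xyz, wx/yz, wxy/z, wxz/y, wy/xz, wyz/x, wz/xy

The coatoms are exactly the elements covered by wxyz: w/xyz, wx/yz, wxy/z, wxz/y, wy/xz, wyz/x, wz/xy.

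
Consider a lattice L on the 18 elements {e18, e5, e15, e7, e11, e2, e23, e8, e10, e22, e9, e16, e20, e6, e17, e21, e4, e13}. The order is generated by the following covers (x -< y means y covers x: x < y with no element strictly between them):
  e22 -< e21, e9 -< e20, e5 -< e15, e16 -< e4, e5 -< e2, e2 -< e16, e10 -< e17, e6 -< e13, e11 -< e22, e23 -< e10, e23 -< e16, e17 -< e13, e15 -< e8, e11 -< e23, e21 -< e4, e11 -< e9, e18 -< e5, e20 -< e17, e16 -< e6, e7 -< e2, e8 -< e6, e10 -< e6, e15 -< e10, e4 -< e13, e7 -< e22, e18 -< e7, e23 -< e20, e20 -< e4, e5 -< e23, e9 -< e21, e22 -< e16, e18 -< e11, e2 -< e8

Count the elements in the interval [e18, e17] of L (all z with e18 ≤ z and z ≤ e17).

The interval [e18, e17] = {e10, e11, e15, e17, e18, e20, e23, e5, e9}, which has 9 elements.

9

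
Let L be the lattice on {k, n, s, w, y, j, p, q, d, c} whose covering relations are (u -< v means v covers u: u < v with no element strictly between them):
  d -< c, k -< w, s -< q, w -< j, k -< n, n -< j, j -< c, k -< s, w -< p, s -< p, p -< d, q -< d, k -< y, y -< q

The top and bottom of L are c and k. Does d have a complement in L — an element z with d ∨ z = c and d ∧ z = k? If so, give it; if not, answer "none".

Need z with d ∨ z = c and d ∧ z = k.
Checking each element gives: n.

n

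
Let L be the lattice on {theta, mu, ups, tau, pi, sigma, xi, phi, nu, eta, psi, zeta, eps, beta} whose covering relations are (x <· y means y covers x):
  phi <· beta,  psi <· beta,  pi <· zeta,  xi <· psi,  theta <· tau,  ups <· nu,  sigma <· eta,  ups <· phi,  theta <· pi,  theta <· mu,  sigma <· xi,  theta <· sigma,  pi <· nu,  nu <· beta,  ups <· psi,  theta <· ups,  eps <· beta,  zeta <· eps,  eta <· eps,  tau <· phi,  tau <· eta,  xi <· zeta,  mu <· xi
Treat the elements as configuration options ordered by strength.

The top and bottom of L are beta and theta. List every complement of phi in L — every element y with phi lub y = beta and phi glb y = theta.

Need y with phi ∨ y = beta and phi ∧ y = theta.
Checking each element gives: mu, pi, sigma, xi, zeta.

mu, pi, sigma, xi, zeta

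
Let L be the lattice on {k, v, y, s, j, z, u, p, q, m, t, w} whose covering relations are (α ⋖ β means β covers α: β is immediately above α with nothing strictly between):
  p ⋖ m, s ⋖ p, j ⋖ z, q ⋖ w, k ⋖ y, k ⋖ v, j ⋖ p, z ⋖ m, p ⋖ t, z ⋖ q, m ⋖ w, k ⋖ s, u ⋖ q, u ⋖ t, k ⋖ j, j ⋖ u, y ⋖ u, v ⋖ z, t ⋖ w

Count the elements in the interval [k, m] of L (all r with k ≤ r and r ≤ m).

7

The interval [k, m] = {j, k, m, p, s, v, z}, which has 7 elements.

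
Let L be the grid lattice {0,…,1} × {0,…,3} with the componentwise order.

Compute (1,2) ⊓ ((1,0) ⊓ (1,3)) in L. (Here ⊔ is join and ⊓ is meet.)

(1,0)

(1,0) ∧ (1,3) = (1,0)
(1,2) ∧ (1,0) = (1,0)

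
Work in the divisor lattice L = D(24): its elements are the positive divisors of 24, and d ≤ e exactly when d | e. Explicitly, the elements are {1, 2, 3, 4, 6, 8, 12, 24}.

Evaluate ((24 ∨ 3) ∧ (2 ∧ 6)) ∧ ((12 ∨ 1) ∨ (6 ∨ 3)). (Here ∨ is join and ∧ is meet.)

2

24 ∨ 3 = 24
2 ∧ 6 = 2
24 ∧ 2 = 2
12 ∨ 1 = 12
6 ∨ 3 = 6
12 ∨ 6 = 12
2 ∧ 12 = 2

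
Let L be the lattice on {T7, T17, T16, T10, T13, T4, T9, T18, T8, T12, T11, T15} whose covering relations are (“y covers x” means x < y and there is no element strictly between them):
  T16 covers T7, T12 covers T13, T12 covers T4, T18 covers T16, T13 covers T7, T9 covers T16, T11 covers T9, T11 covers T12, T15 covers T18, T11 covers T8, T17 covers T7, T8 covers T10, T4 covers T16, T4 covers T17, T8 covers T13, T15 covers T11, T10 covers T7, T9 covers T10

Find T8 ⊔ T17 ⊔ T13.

Common upper bounds of {T8, T17, T13}: T11, T15.
The least among these is T11.

T11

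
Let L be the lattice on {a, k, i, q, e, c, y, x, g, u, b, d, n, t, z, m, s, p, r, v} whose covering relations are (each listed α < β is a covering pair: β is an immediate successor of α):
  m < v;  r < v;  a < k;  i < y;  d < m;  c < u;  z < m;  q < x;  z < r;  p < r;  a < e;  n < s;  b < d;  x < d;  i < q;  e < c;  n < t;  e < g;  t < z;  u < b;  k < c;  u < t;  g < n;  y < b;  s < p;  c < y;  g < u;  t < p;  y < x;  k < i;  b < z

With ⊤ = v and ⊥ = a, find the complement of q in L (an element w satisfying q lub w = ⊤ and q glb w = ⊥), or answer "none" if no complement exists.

Need w with q ∨ w = v and q ∧ w = a.
Checking each element gives: s.

s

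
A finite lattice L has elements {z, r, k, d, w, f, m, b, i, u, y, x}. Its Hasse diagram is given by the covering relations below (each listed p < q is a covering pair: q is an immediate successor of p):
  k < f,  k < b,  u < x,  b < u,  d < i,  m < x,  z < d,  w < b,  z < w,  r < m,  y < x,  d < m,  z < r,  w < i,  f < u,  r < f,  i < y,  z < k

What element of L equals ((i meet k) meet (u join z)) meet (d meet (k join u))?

z

i ∧ k = z
u ∨ z = u
z ∧ u = z
k ∨ u = u
d ∧ u = z
z ∧ z = z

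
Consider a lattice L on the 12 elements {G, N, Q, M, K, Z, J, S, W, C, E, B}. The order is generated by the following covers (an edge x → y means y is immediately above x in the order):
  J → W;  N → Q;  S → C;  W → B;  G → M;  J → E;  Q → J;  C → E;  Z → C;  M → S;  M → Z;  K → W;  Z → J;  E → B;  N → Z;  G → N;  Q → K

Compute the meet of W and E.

Common lower bounds of {W, E}: G, J, M, N, Q, Z.
The greatest among these is J.

J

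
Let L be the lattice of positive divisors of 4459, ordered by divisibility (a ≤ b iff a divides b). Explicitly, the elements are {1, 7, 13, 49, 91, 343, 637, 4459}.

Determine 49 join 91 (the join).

In the divisibility order, the join is the least common multiple: lcm(49, 91) = 637.

637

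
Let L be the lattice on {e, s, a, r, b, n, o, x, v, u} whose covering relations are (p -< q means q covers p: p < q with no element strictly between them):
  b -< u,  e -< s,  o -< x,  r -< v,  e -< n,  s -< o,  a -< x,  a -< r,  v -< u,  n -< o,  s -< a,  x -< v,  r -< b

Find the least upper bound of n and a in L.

Common upper bounds of {n, a}: u, v, x.
The least among these is x.

x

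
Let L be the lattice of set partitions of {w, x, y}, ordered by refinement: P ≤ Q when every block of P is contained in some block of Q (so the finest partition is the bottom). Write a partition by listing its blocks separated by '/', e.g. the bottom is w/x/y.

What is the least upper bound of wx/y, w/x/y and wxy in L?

Common upper bounds of {wx/y, w/x/y, wxy}: wxy.
The least among these is wxy.

wxy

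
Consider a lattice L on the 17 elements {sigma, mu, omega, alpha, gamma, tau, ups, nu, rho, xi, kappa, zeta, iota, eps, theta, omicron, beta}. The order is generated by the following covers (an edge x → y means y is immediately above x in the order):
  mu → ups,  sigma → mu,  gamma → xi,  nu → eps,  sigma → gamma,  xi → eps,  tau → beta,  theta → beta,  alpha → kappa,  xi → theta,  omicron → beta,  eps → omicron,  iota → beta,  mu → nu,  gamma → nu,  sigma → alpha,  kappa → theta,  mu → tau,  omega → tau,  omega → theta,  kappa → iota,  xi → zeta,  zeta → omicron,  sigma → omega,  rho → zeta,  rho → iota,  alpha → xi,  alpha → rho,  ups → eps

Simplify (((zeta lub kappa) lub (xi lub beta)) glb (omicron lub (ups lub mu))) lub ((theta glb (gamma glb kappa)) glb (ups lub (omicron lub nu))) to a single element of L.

omicron

zeta ∨ kappa = beta
xi ∨ beta = beta
beta ∨ beta = beta
ups ∨ mu = ups
omicron ∨ ups = omicron
beta ∧ omicron = omicron
gamma ∧ kappa = sigma
theta ∧ sigma = sigma
omicron ∨ nu = omicron
ups ∨ omicron = omicron
sigma ∧ omicron = sigma
omicron ∨ sigma = omicron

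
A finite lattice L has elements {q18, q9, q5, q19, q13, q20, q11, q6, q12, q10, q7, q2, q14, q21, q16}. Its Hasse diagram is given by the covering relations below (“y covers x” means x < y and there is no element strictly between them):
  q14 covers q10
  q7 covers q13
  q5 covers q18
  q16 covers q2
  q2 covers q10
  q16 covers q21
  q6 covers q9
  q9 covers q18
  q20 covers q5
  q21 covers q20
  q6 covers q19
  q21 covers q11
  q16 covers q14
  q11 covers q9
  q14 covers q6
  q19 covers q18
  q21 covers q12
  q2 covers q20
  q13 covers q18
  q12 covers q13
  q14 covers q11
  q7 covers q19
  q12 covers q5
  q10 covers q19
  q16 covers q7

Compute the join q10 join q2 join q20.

Common upper bounds of {q10, q2, q20}: q16, q2.
The least among these is q2.

q2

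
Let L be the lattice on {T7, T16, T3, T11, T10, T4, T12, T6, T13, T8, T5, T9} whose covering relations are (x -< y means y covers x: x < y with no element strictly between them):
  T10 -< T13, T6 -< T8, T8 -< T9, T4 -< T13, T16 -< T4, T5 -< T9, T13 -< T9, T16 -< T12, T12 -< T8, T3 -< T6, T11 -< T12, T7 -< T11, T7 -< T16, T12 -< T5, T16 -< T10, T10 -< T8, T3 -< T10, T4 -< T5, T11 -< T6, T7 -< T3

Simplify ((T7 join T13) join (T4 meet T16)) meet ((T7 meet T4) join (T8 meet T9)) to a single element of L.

T10

T7 ∨ T13 = T13
T4 ∧ T16 = T16
T13 ∨ T16 = T13
T7 ∧ T4 = T7
T8 ∧ T9 = T8
T7 ∨ T8 = T8
T13 ∧ T8 = T10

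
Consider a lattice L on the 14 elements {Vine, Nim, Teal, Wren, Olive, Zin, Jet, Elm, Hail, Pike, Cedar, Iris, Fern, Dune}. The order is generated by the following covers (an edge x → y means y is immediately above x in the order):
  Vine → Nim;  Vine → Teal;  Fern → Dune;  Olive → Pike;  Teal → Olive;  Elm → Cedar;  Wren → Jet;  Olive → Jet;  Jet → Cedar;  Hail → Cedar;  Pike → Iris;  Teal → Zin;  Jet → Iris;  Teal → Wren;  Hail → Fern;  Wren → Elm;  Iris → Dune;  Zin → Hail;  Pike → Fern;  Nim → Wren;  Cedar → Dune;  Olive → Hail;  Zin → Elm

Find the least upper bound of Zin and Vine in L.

Common upper bounds of {Zin, Vine}: Cedar, Dune, Elm, Fern, Hail, Zin.
The least among these is Zin.

Zin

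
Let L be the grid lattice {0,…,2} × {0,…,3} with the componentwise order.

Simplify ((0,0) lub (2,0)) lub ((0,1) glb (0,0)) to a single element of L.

(2,0)

(0,0) ∨ (2,0) = (2,0)
(0,1) ∧ (0,0) = (0,0)
(2,0) ∨ (0,0) = (2,0)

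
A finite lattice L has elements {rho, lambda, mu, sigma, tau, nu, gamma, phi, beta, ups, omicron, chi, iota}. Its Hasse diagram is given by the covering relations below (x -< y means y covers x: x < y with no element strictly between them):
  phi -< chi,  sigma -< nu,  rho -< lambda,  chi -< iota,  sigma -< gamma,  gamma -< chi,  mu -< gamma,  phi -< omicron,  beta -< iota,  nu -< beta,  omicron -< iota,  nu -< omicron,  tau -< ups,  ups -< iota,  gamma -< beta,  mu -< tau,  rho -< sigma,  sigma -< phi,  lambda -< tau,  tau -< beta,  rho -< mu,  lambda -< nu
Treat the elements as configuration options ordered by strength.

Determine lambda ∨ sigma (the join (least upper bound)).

Common upper bounds of {lambda, sigma}: beta, iota, nu, omicron.
The least among these is nu.

nu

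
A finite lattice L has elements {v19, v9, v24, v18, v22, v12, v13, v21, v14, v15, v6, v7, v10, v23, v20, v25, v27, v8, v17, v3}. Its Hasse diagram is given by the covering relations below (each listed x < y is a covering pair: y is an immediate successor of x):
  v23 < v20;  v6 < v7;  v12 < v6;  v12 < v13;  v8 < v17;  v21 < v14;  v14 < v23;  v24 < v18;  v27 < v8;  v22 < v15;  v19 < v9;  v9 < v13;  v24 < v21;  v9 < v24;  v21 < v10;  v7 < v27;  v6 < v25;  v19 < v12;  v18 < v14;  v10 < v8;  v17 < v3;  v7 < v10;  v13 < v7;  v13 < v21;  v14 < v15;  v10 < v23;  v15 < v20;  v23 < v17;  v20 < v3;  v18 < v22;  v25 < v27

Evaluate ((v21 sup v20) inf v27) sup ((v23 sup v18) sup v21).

v21 ∨ v20 = v20
v20 ∧ v27 = v7
v23 ∨ v18 = v23
v23 ∨ v21 = v23
v7 ∨ v23 = v23

v23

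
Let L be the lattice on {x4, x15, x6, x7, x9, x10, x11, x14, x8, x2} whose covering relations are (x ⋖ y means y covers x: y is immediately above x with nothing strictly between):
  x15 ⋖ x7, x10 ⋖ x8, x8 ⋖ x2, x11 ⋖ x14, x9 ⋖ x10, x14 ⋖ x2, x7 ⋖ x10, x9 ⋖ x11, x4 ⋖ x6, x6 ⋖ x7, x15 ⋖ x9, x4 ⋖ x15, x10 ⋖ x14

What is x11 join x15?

Common upper bounds of {x11, x15}: x11, x14, x2.
The least among these is x11.

x11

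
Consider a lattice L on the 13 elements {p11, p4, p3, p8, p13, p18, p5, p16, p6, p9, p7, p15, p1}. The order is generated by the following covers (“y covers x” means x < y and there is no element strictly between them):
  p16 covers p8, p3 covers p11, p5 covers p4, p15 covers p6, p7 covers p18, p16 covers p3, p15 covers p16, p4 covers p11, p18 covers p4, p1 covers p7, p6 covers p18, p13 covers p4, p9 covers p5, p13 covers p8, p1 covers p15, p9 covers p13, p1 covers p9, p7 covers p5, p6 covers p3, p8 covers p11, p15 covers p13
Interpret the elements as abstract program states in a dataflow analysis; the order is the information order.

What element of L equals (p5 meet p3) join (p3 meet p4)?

p5 ∧ p3 = p11
p3 ∧ p4 = p11
p11 ∨ p11 = p11

p11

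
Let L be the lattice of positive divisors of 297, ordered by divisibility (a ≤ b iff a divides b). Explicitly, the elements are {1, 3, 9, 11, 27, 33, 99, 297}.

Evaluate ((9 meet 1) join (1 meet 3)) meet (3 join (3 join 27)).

1

9 ∧ 1 = 1
1 ∧ 3 = 1
1 ∨ 1 = 1
3 ∨ 27 = 27
3 ∨ 27 = 27
1 ∧ 27 = 1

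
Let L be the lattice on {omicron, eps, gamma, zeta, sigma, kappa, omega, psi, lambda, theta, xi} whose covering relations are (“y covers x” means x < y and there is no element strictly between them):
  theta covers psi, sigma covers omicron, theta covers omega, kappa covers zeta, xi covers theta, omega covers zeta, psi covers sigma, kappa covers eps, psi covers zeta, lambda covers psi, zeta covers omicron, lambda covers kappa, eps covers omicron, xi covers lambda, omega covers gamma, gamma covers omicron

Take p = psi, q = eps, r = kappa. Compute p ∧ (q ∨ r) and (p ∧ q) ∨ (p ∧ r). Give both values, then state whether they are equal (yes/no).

zeta; zeta; yes

q ∨ r = kappa, so p ∧ (q ∨ r) = psi ∧ kappa = zeta.
p ∧ q = omicron and p ∧ r = zeta, so (p ∧ q) ∨ (p ∧ r) = omicron ∨ zeta = zeta.
Equal: yes.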